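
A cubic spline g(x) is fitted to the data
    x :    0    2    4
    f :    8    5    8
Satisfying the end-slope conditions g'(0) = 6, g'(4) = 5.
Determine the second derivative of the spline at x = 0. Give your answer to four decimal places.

-13.7500

Let σ_i = g''(x_i). Step sizes h_i = 2, 2; slopes of the chords Δ_i = (y_(i+1) - y_i)/h_i = -3/2, 3/2.
  2·σ_0 + 8·σ_1 + 2·σ_2 = 6(Δ_1 - Δ_0) = 18
Clamped end conditions give two more equations: 2h_0·σ_0 + h_0·σ_1 = 6(Δ_0 - g'(0)) = -45 and h_1·σ_1 + 2h_1·σ_2 = 6(g'(4) - Δ_1) = 21.
Hence σ_0 = -55/4, σ_1 = 5, σ_2 = 11/4.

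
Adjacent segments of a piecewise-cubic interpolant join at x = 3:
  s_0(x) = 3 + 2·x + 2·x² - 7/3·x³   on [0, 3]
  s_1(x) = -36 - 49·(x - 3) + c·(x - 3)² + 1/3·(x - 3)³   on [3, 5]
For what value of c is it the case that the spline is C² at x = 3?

-19

s_0''(x) = 4 - 14·x, so s_0''(3) = -38. On the right, s_1''(3) = 2c, so c = -19.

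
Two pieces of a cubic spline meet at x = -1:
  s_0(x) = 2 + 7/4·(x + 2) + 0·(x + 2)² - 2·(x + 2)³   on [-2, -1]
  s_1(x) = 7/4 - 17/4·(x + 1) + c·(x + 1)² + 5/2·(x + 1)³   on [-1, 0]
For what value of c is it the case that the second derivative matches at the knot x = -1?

s_0''(x) = 0 - 12·(x + 2), so s_0''(-1) = -12. On the right, s_1''(-1) = 2c, so c = -6.

-6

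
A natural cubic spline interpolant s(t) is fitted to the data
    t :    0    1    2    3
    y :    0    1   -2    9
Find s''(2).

24

With M_i denoting the second derivative at x_i, h_i = 1, 1, 1, and Δ_i = (y_(i+1) − y_i)/h_i = 1, -3, 11:
  1·M_0 + 4·M_1 + 1·M_2 = 6(Δ_1 - Δ_0) = -24
  1·M_1 + 4·M_2 + 1·M_3 = 6(Δ_2 - Δ_1) = 84
Natural end conditions: M_0 = M_3 = 0.
Forward elimination and back-substitution give M_0 = 0, M_1 = -12, M_2 = 24, M_3 = 0.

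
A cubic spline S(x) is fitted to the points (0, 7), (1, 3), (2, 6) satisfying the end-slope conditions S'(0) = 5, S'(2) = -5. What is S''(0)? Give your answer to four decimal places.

Put σ_i = S'' at the i-th knot. Here h = (1, 1) and Δ = (-4, 3), so the interior equations h_(i-1)·σ_(i-1) + 2(h_(i-1)+h_i)·σ_i + h_i·σ_(i+1) = 6(Δ_i − Δ_(i-1)) read
  1·σ_0 + 4·σ_1 + 1·σ_2 = 6(Δ_1 - Δ_0) = 42
Clamped end conditions give two more equations: 2h_0·σ_0 + h_0·σ_1 = 6(Δ_0 - S'(0)) = -54 and h_1·σ_1 + 2h_1·σ_2 = 6(S'(2) - Δ_1) = -48.
Solving the tridiagonal system: σ_0 = -85/2, σ_1 = 31, σ_2 = -79/2.

-42.5000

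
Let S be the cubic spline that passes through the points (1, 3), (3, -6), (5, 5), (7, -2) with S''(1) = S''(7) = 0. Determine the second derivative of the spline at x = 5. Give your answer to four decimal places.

Write M_i for S''(x_i). With h_i = 2, 2, 2 and divided differences Δ_i = -9/2, 11/2, -7/2, the continuity of S' gives the tridiagonal system
  2·M_0 + 8·M_1 + 2·M_2 = 6(Δ_1 - Δ_0) = 60
  2·M_1 + 8·M_2 + 2·M_3 = 6(Δ_2 - Δ_1) = -54
Natural end conditions: M_0 = M_3 = 0.
Forward elimination and back-substitution give M_0 = 0, M_1 = 49/5, M_2 = -46/5, M_3 = 0.

-9.2000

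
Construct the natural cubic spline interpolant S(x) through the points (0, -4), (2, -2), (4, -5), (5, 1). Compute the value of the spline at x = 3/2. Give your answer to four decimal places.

-1.6051

With σ_i denoting the second derivative at x_i, h_i = 2, 2, 1, and Δ_i = (y_(i+1) − y_i)/h_i = 1, -3/2, 6:
  2·σ_0 + 8·σ_1 + 2·σ_2 = 6(Δ_1 - Δ_0) = -15
  2·σ_1 + 6·σ_2 + 1·σ_3 = 6(Δ_2 - Δ_1) = 45
Natural end conditions: σ_0 = σ_3 = 0.
Forward elimination and back-substitution give σ_0 = 0, σ_1 = -45/11, σ_2 = 195/22, σ_3 = 0.
On [0, 2], S(x) = -4 + 26/11·x + 0·x² - 15/44·x³.
With x = 3/2: S(3/2) = -565/352.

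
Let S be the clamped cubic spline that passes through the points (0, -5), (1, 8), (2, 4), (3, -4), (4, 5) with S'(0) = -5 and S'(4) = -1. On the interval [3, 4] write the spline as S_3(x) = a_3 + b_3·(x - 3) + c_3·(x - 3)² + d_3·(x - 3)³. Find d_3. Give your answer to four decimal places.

-14.7857

Put m_i = S'' at the i-th knot. Here h = (1, 1, 1, 1) and Δ = (13, -4, -8, 9), so the interior equations h_(i-1)·m_(i-1) + 2(h_(i-1)+h_i)·m_i + h_i·m_(i+1) = 6(Δ_i − Δ_(i-1)) read
  1·m_0 + 4·m_1 + 1·m_2 = 6(Δ_1 - Δ_0) = -102
  1·m_1 + 4·m_2 + 1·m_3 = 6(Δ_2 - Δ_1) = -24
  1·m_2 + 4·m_3 + 1·m_4 = 6(Δ_3 - Δ_2) = 102
Clamped end conditions give two more equations: 2h_0·m_0 + h_0·m_1 = 6(Δ_0 - S'(0)) = 108 and h_3·m_3 + 2h_3·m_4 = 6(S'(4) - Δ_3) = -60.
Hence m_0 = 529/7, m_1 = -302/7, m_2 = -5, m_3 = 274/7, m_4 = -347/7.
On [3, 4], with S_3(x) = a_3 + b_3·(x - 3) + c_3·(x - 3)² + d_3·(x - 3)³: c_3 = m_3/2 = 137/7, d_3 = (m_4 - m_3)/(6h_3) = -207/14, b_3 = Δ_3 - h_3(2m_3 + m_4)/6 = 59/14.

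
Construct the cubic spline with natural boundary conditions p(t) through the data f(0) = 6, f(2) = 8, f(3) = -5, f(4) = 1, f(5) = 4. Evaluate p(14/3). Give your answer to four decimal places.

Write M_i for p''(x_i). With h_i = 2, 1, 1, 1 and divided differences Δ_i = 1, -13, 6, 3, the continuity of p' gives the tridiagonal system
  2·M_0 + 6·M_1 + 1·M_2 = 6(Δ_1 - Δ_0) = -84
  1·M_1 + 4·M_2 + 1·M_3 = 6(Δ_2 - Δ_1) = 114
  1·M_2 + 4·M_3 + 1·M_4 = 6(Δ_3 - Δ_2) = -18
Natural end conditions: M_0 = M_4 = 0.
Forward elimination and back-substitution give M_0 = 0, M_1 = -867/43, M_2 = 1590/43, M_3 = -591/43, M_4 = 0.
On [4, 5], p(t) = 1 + 326/43·(t - 4) - 591/86·(t - 4)² + 197/86·(t - 4)³.
With (t - 4) = 2/3: p(14/3) = 4271/1161.

3.6787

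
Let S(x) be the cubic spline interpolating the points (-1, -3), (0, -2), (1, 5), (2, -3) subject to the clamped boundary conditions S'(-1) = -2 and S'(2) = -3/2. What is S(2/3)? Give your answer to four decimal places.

4.0222

Let M_i = S''(x_i). Step sizes h_i = 1, 1, 1; slopes of the chords Δ_i = (y_(i+1) - y_i)/h_i = 1, 7, -8.
  1·M_0 + 4·M_1 + 1·M_2 = 6(Δ_1 - Δ_0) = 36
  1·M_1 + 4·M_2 + 1·M_3 = 6(Δ_2 - Δ_1) = -90
Clamped end conditions give two more equations: 2h_0·M_0 + h_0·M_1 = 6(Δ_0 - S'(-1)) = 18 and h_2·M_2 + 2h_2·M_3 = 6(S'(2) - Δ_2) = 39.
Solving the tridiagonal system: M_0 = -1/15, M_1 = 272/15, M_2 = -547/15, M_3 = 566/15.
On [0, 1], S(x) = -2 + 211/30·x + 136/15·x² - 91/10·x³.
With x = 2/3: S(2/3) = 181/45.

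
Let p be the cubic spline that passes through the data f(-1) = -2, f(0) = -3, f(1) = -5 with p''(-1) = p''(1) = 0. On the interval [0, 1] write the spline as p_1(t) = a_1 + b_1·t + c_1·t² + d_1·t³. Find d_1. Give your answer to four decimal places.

0.2500

Write M_i for p''(x_i). With h_i = 1, 1 and divided differences Δ_i = -1, -2, the continuity of p' gives the tridiagonal system
  1·M_0 + 4·M_1 + 1·M_2 = 6(Δ_1 - Δ_0) = -6
Natural end conditions: M_0 = M_2 = 0.
Hence M_0 = 0, M_1 = -3/2, M_2 = 0.
On [0, 1], with p_1(t) = a_1 + b_1·t + c_1·t² + d_1·t³: c_1 = M_1/2 = -3/4, d_1 = (M_2 - M_1)/(6h_1) = 1/4, b_1 = Δ_1 - h_1(2M_1 + M_2)/6 = -3/2.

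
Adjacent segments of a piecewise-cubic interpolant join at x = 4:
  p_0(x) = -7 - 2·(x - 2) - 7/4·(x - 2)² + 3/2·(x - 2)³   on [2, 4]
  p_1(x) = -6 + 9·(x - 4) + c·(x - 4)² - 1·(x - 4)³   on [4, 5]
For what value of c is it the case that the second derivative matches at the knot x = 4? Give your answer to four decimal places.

p_0''(x) = -7/2 + 9·(x - 2), so p_0''(4) = 29/2. On the right, p_1''(4) = 2c, so c = 29/4.

7.2500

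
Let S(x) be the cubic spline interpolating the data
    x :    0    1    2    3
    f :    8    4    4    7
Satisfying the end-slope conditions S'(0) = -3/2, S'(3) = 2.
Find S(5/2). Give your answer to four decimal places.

Let M_i = S''(x_i). Step sizes h_i = 1, 1, 1; slopes of the chords Δ_i = (y_(i+1) - y_i)/h_i = -4, 0, 3.
  1·M_0 + 4·M_1 + 1·M_2 = 6(Δ_1 - Δ_0) = 24
  1·M_1 + 4·M_2 + 1·M_3 = 6(Δ_2 - Δ_1) = 18
Clamped end conditions give two more equations: 2h_0·M_0 + h_0·M_1 = 6(Δ_0 - S'(0)) = -15 and h_2·M_2 + 2h_2·M_3 = 6(S'(3) - Δ_2) = -6.
Solving the tridiagonal system: M_0 = -172/15, M_1 = 119/15, M_2 = 56/15, M_3 = -73/15.
On [2, 3], S(x) = 4 + 77/30·(x - 2) + 28/15·(x - 2)² - 43/30·(x - 2)³.
With (x - 2) = 1/2: S(5/2) = 1337/240.

5.5708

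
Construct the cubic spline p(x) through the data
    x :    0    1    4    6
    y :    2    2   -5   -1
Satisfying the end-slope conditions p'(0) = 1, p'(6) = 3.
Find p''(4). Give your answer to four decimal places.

Put m_i = p'' at the i-th knot. Here h = (1, 3, 2) and Δ = (0, -7/3, 2), so the interior equations h_(i-1)·m_(i-1) + 2(h_(i-1)+h_i)·m_i + h_i·m_(i+1) = 6(Δ_i − Δ_(i-1)) read
  1·m_0 + 8·m_1 + 3·m_2 = 6(Δ_1 - Δ_0) = -14
  3·m_1 + 10·m_2 + 2·m_3 = 6(Δ_2 - Δ_1) = 26
Clamped end conditions give two more equations: 2h_0·m_0 + h_0·m_1 = 6(Δ_0 - p'(0)) = -6 and h_2·m_2 + 2h_2·m_3 = 6(p'(6) - Δ_2) = 6.
Hence m_0 = -61/39, m_1 = -112/39, m_2 = 137/39, m_3 = -10/39.

3.5128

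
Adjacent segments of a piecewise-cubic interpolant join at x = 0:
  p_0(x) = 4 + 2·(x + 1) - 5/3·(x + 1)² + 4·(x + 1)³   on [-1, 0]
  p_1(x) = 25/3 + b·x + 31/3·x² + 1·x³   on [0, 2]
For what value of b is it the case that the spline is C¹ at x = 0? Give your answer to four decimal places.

10.6667

p_0'(x) = 2 - 10/3·(x + 1) + 12·(x + 1)², so p_0'(0) = 32/3. On the right, p_1'(0) = b, so b = 32/3.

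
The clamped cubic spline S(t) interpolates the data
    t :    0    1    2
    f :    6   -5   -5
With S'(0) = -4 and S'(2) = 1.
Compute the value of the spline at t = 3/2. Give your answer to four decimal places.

-6.0625

Put M_i = S'' at the i-th knot. Here h = (1, 1) and Δ = (-11, 0), so the interior equations h_(i-1)·M_(i-1) + 2(h_(i-1)+h_i)·M_i + h_i·M_(i+1) = 6(Δ_i − Δ_(i-1)) read
  1·M_0 + 4·M_1 + 1·M_2 = 6(Δ_1 - Δ_0) = 66
Clamped end conditions give two more equations: 2h_0·M_0 + h_0·M_1 = 6(Δ_0 - S'(0)) = -42 and h_1·M_1 + 2h_1·M_2 = 6(S'(2) - Δ_1) = 6.
Solving: M_0 = -35, M_1 = 28, M_2 = -11.
On [1, 2], S(t) = -5 - 15/2·(t - 1) + 14·(t - 1)² - 13/2·(t - 1)³.
With (t - 1) = 1/2: S(3/2) = -97/16.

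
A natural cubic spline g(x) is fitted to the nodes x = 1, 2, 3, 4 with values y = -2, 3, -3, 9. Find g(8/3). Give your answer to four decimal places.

With M_i denoting the second derivative at x_i, h_i = 1, 1, 1, and Δ_i = (y_(i+1) − y_i)/h_i = 5, -6, 12:
  1·M_0 + 4·M_1 + 1·M_2 = 6(Δ_1 - Δ_0) = -66
  1·M_1 + 4·M_2 + 1·M_3 = 6(Δ_2 - Δ_1) = 108
Natural end conditions: M_0 = M_3 = 0.
Solving: M_0 = 0, M_1 = -124/5, M_2 = 166/5, M_3 = 0.
On [2, 3], g(x) = 3 - 49/15·(x - 2) - 62/5·(x - 2)² + 29/3·(x - 2)³.
With (x - 2) = 2/3: g(8/3) = -739/405.

-1.8247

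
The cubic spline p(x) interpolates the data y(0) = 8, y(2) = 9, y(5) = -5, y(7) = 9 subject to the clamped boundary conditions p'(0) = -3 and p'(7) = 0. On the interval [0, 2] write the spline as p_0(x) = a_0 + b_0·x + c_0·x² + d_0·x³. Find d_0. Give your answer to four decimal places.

With M_i denoting the second derivative at x_i, h_i = 2, 3, 2, and Δ_i = (y_(i+1) − y_i)/h_i = 1/2, -14/3, 7:
  2·M_0 + 10·M_1 + 3·M_2 = 6(Δ_1 - Δ_0) = -31
  3·M_1 + 10·M_2 + 2·M_3 = 6(Δ_2 - Δ_1) = 70
Clamped end conditions give two more equations: 2h_0·M_0 + h_0·M_1 = 6(Δ_0 - p'(0)) = 21 and h_2·M_2 + 2h_2·M_3 = 6(p'(7) - Δ_2) = -42.
Solving the tridiagonal system: M_0 = 935/96, M_1 = -431/48, M_2 = 629/48, M_3 = -1637/96.
On [0, 2], with p_0(x) = a_0 + b_0·x + c_0·x² + d_0·x³: c_0 = M_0/2 = 935/192, d_0 = (M_1 - M_0)/(6h_0) = -599/384, b_0 = Δ_0 - h_0(2M_0 + M_1)/6 = -3.

-1.5599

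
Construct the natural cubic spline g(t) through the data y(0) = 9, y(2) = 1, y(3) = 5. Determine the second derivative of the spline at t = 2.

With M_i denoting the second derivative at x_i, h_i = 2, 1, and Δ_i = (y_(i+1) − y_i)/h_i = -4, 4:
  2·M_0 + 6·M_1 + 1·M_2 = 6(Δ_1 - Δ_0) = 48
Natural end conditions: M_0 = M_2 = 0.
Solving the tridiagonal system: M_0 = 0, M_1 = 8, M_2 = 0.

8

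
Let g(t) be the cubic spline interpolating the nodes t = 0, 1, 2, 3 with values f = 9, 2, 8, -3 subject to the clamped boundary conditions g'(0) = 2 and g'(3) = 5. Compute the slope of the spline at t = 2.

With M_i denoting the second derivative at x_i, h_i = 1, 1, 1, and Δ_i = (y_(i+1) − y_i)/h_i = -7, 6, -11:
  1·M_0 + 4·M_1 + 1·M_2 = 6(Δ_1 - Δ_0) = 78
  1·M_1 + 4·M_2 + 1·M_3 = 6(Δ_2 - Δ_1) = -102
Clamped end conditions give two more equations: 2h_0·M_0 + h_0·M_1 = 6(Δ_0 - g'(0)) = -54 and h_2·M_2 + 2h_2·M_3 = 6(g'(3) - Δ_2) = 96.
Solving the tridiagonal system: M_0 = -50, M_1 = 46, M_2 = -56, M_3 = 76.
On [2, 3], g'(t) = b_2 + 2c_2·(t - 2) + 3d_2·(t - 2)² with b_2 = Δ_2 - h_2(2M_2 + M_3)/6 = -5, c_2 = M_2/2 = -28, d_2 = (M_3 - M_2)/(6h_2) = 22. So g'(2) = -5.

-5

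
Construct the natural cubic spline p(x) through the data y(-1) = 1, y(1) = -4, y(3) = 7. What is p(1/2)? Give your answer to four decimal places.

-4.0625

Let m_i = p''(x_i). Step sizes h_i = 2, 2; slopes of the chords Δ_i = (y_(i+1) - y_i)/h_i = -5/2, 11/2.
  2·m_0 + 8·m_1 + 2·m_2 = 6(Δ_1 - Δ_0) = 48
Natural end conditions: m_0 = m_2 = 0.
Forward elimination and back-substitution give m_0 = 0, m_1 = 6, m_2 = 0.
On [-1, 1], p(x) = 1 - 9/2·(x + 1) + 0·(x + 1)² + 1/2·(x + 1)³.
With (x + 1) = 3/2: p(1/2) = -65/16.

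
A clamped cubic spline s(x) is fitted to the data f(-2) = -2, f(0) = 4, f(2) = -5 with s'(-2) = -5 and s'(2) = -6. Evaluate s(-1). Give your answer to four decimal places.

-0.6563

Let M_i = s''(x_i). Step sizes h_i = 2, 2; slopes of the chords Δ_i = (y_(i+1) - y_i)/h_i = 3, -9/2.
  2·M_0 + 8·M_1 + 2·M_2 = 6(Δ_1 - Δ_0) = -45
Clamped end conditions give two more equations: 2h_0·M_0 + h_0·M_1 = 6(Δ_0 - s'(-2)) = 48 and h_1·M_1 + 2h_1·M_2 = 6(s'(2) - Δ_1) = -9.
Solving the tridiagonal system: M_0 = 139/8, M_1 = -43/4, M_2 = 25/8.
On [-2, 0], s(x) = -2 - 5·(x + 2) + 139/16·(x + 2)² - 75/32·(x + 2)³.
With (x + 2) = 1: s(-1) = -21/32.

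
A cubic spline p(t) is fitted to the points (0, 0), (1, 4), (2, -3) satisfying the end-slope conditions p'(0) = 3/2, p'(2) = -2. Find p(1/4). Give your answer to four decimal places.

0.9355

Put m_i = p'' at the i-th knot. Here h = (1, 1) and Δ = (4, -7), so the interior equations h_(i-1)·m_(i-1) + 2(h_(i-1)+h_i)·m_i + h_i·m_(i+1) = 6(Δ_i − Δ_(i-1)) read
  1·m_0 + 4·m_1 + 1·m_2 = 6(Δ_1 - Δ_0) = -66
Clamped end conditions give two more equations: 2h_0·m_0 + h_0·m_1 = 6(Δ_0 - p'(0)) = 15 and h_1·m_1 + 2h_1·m_2 = 6(p'(2) - Δ_1) = 30.
Solving the tridiagonal system: m_0 = 89/4, m_1 = -59/2, m_2 = 119/4.
On [0, 1], p(t) = 0 + 3/2·t + 89/8·t² - 69/8·t³.
With t = 1/4: p(1/4) = 479/512.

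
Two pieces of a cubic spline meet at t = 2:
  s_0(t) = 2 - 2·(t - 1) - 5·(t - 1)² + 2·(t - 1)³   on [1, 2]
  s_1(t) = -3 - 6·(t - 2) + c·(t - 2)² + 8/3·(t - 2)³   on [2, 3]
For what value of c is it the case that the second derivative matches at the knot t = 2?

s_0''(t) = -10 + 12·(t - 1), so s_0''(2) = 2. On the right, s_1''(2) = 2c, so c = 1.

1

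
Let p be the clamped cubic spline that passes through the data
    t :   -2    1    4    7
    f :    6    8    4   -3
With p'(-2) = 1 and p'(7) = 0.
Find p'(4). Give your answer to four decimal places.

Let σ_i = p''(x_i). Step sizes h_i = 3, 3, 3; slopes of the chords Δ_i = (y_(i+1) - y_i)/h_i = 2/3, -4/3, -7/3.
  3·σ_0 + 12·σ_1 + 3·σ_2 = 6(Δ_1 - Δ_0) = -12
  3·σ_1 + 12·σ_2 + 3·σ_3 = 6(Δ_2 - Δ_1) = -6
Clamped end conditions give two more equations: 2h_0·σ_0 + h_0·σ_1 = 6(Δ_0 - p'(-2)) = -2 and h_2·σ_2 + 2h_2·σ_3 = 6(p'(7) - Δ_2) = 14.
Solving the tridiagonal system: σ_0 = 2/45, σ_1 = -34/45, σ_2 = -46/45, σ_3 = 128/45.
On [4, 7], p'(t) = b_2 + 2c_2·(t - 4) + 3d_2·(t - 4)² with b_2 = Δ_2 - h_2(2σ_2 + σ_3)/6 = -41/15, c_2 = σ_2/2 = -23/45, d_2 = (σ_3 - σ_2)/(6h_2) = 29/135. So p'(4) = -41/15.

-2.7333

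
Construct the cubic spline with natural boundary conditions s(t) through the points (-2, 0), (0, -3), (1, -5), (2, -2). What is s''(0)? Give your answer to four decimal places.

Let M_i = s''(x_i). Step sizes h_i = 2, 1, 1; slopes of the chords Δ_i = (y_(i+1) - y_i)/h_i = -3/2, -2, 3.
  2·M_0 + 6·M_1 + 1·M_2 = 6(Δ_1 - Δ_0) = -3
  1·M_1 + 4·M_2 + 1·M_3 = 6(Δ_2 - Δ_1) = 30
Natural end conditions: M_0 = M_3 = 0.
Solving: M_0 = 0, M_1 = -42/23, M_2 = 183/23, M_3 = 0.

-1.8261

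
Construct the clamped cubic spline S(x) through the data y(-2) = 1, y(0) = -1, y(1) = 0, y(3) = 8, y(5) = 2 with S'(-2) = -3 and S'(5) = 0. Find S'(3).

0

Put M_i = S'' at the i-th knot. Here h = (2, 1, 2, 2) and Δ = (-1, 1, 4, -3), so the interior equations h_(i-1)·M_(i-1) + 2(h_(i-1)+h_i)·M_i + h_i·M_(i+1) = 6(Δ_i − Δ_(i-1)) read
  2·M_0 + 6·M_1 + 1·M_2 = 6(Δ_1 - Δ_0) = 12
  1·M_1 + 6·M_2 + 2·M_3 = 6(Δ_2 - Δ_1) = 18
  2·M_2 + 8·M_3 + 2·M_4 = 6(Δ_3 - Δ_2) = -42
Clamped end conditions give two more equations: 2h_0·M_0 + h_0·M_1 = 6(Δ_0 - S'(-2)) = 12 and h_3·M_3 + 2h_3·M_4 = 6(S'(5) - Δ_3) = 18.
Hence M_0 = 3, M_1 = 0, M_2 = 6, M_3 = -9, M_4 = 9.
On [3, 5], S'(x) = b_3 + 2c_3·(x - 3) + 3d_3·(x - 3)² with b_3 = Δ_3 - h_3(2M_3 + M_4)/6 = 0, c_3 = M_3/2 = -9/2, d_3 = (M_4 - M_3)/(6h_3) = 3/2. So S'(3) = 0.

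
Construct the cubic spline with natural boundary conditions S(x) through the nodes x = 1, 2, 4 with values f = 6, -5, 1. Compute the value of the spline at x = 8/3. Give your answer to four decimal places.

-6.4568

Put σ_i = S'' at the i-th knot. Here h = (1, 2) and Δ = (-11, 3), so the interior equations h_(i-1)·σ_(i-1) + 2(h_(i-1)+h_i)·σ_i + h_i·σ_(i+1) = 6(Δ_i − Δ_(i-1)) read
  1·σ_0 + 6·σ_1 + 2·σ_2 = 6(Δ_1 - Δ_0) = 84
Natural end conditions: σ_0 = σ_2 = 0.
Solving: σ_0 = 0, σ_1 = 14, σ_2 = 0.
On [2, 4], S(x) = -5 - 19/3·(x - 2) + 7·(x - 2)² - 7/6·(x - 2)³.
With (x - 2) = 2/3: S(8/3) = -523/81.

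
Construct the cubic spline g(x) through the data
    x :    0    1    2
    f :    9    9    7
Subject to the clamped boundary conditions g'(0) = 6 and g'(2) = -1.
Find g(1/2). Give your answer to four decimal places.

10.0938

With M_i denoting the second derivative at x_i, h_i = 1, 1, and Δ_i = (y_(i+1) − y_i)/h_i = 0, -2:
  1·M_0 + 4·M_1 + 1·M_2 = 6(Δ_1 - Δ_0) = -12
Clamped end conditions give two more equations: 2h_0·M_0 + h_0·M_1 = 6(Δ_0 - g'(0)) = -36 and h_1·M_1 + 2h_1·M_2 = 6(g'(2) - Δ_1) = 6.
Forward elimination and back-substitution give M_0 = -37/2, M_1 = 1, M_2 = 5/2.
On [0, 1], g(x) = 9 + 6·x - 37/4·x² + 13/4·x³.
With x = 1/2: g(1/2) = 323/32.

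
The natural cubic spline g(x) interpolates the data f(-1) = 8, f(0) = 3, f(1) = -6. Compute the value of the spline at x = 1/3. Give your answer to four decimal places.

With M_i denoting the second derivative at x_i, h_i = 1, 1, and Δ_i = (y_(i+1) − y_i)/h_i = -5, -9:
  1·M_0 + 4·M_1 + 1·M_2 = 6(Δ_1 - Δ_0) = -24
Natural end conditions: M_0 = M_2 = 0.
Solving: M_0 = 0, M_1 = -6, M_2 = 0.
On [0, 1], g(x) = 3 - 7·x - 3·x² + 1·x³.
With x = 1/3: g(1/3) = 10/27.

0.3704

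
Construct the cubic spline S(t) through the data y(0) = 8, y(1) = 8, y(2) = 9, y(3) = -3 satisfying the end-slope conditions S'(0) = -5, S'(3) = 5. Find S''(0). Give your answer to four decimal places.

Let M_i = S''(x_i). Step sizes h_i = 1, 1, 1; slopes of the chords Δ_i = (y_(i+1) - y_i)/h_i = 0, 1, -12.
  1·M_0 + 4·M_1 + 1·M_2 = 6(Δ_1 - Δ_0) = 6
  1·M_1 + 4·M_2 + 1·M_3 = 6(Δ_2 - Δ_1) = -78
Clamped end conditions give two more equations: 2h_0·M_0 + h_0·M_1 = 6(Δ_0 - S'(0)) = 30 and h_2·M_2 + 2h_2·M_3 = 6(S'(3) - Δ_2) = 102.
Solving: M_0 = 32/3, M_1 = 26/3, M_2 = -118/3, M_3 = 212/3.

10.6667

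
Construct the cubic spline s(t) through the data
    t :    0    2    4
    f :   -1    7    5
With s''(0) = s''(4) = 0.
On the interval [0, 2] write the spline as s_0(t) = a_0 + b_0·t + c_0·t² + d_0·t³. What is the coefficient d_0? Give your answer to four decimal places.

Put m_i = s'' at the i-th knot. Here h = (2, 2) and Δ = (4, -1), so the interior equations h_(i-1)·m_(i-1) + 2(h_(i-1)+h_i)·m_i + h_i·m_(i+1) = 6(Δ_i − Δ_(i-1)) read
  2·m_0 + 8·m_1 + 2·m_2 = 6(Δ_1 - Δ_0) = -30
Natural end conditions: m_0 = m_2 = 0.
Solving: m_0 = 0, m_1 = -15/4, m_2 = 0.
On [0, 2], with s_0(t) = a_0 + b_0·t + c_0·t² + d_0·t³: c_0 = m_0/2 = 0, d_0 = (m_1 - m_0)/(6h_0) = -5/16, b_0 = Δ_0 - h_0(2m_0 + m_1)/6 = 21/4.

-0.3125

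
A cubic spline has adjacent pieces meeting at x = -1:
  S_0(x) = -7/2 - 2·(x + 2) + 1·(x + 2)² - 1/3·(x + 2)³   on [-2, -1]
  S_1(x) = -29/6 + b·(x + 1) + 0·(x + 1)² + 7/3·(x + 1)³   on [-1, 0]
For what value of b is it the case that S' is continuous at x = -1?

S_0'(x) = -2 + 2·(x + 2) - 1·(x + 2)², so S_0'(-1) = -1. On the right, S_1'(-1) = b, so b = -1.

-1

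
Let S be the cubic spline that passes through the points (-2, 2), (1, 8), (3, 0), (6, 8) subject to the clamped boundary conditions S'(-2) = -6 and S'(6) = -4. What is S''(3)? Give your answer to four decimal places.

9.2308

Let M_i = S''(x_i). Step sizes h_i = 3, 2, 3; slopes of the chords Δ_i = (y_(i+1) - y_i)/h_i = 2, -4, 8/3.
  3·M_0 + 10·M_1 + 2·M_2 = 6(Δ_1 - Δ_0) = -36
  2·M_1 + 10·M_2 + 3·M_3 = 6(Δ_2 - Δ_1) = 40
Clamped end conditions give two more equations: 2h_0·M_0 + h_0·M_1 = 6(Δ_0 - S'(-2)) = 48 and h_2·M_2 + 2h_2·M_3 = 6(S'(6) - Δ_2) = -40.
Solving: M_0 = 164/13, M_1 = -120/13, M_2 = 120/13, M_3 = -440/39.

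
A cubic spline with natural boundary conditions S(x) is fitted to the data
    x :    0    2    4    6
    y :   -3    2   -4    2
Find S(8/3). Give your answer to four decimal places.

0.2173

Let M_i = S''(x_i). Step sizes h_i = 2, 2, 2; slopes of the chords Δ_i = (y_(i+1) - y_i)/h_i = 5/2, -3, 3.
  2·M_0 + 8·M_1 + 2·M_2 = 6(Δ_1 - Δ_0) = -33
  2·M_1 + 8·M_2 + 2·M_3 = 6(Δ_2 - Δ_1) = 36
Natural end conditions: M_0 = M_3 = 0.
Solving: M_0 = 0, M_1 = -28/5, M_2 = 59/10, M_3 = 0.
On [2, 4], S(x) = 2 - 37/30·(x - 2) - 14/5·(x - 2)² + 23/24·(x - 2)³.
With (x - 2) = 2/3: S(8/3) = 88/405.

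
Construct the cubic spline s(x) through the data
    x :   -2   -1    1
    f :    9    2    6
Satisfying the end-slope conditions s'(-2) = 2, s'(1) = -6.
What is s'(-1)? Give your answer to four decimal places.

-5.6667

Put M_i = s'' at the i-th knot. Here h = (1, 2) and Δ = (-7, 2), so the interior equations h_(i-1)·M_(i-1) + 2(h_(i-1)+h_i)·M_i + h_i·M_(i+1) = 6(Δ_i − Δ_(i-1)) read
  1·M_0 + 6·M_1 + 2·M_2 = 6(Δ_1 - Δ_0) = 54
Clamped end conditions give two more equations: 2h_0·M_0 + h_0·M_1 = 6(Δ_0 - s'(-2)) = -54 and h_1·M_1 + 2h_1·M_2 = 6(s'(1) - Δ_1) = -48.
Solving the tridiagonal system: M_0 = -116/3, M_1 = 70/3, M_2 = -71/3.
On [-1, 1], s'(x) = b_1 + 2c_1·(x + 1) + 3d_1·(x + 1)² with b_1 = Δ_1 - h_1(2M_1 + M_2)/6 = -17/3, c_1 = M_1/2 = 35/3, d_1 = (M_2 - M_1)/(6h_1) = -47/12. So s'(-1) = -17/3.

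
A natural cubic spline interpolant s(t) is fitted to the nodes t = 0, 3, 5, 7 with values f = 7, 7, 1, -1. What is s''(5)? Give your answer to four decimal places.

Let M_i = s''(x_i). Step sizes h_i = 3, 2, 2; slopes of the chords Δ_i = (y_(i+1) - y_i)/h_i = 0, -3, -1.
  3·M_0 + 10·M_1 + 2·M_2 = 6(Δ_1 - Δ_0) = -18
  2·M_1 + 8·M_2 + 2·M_3 = 6(Δ_2 - Δ_1) = 12
Natural end conditions: M_0 = M_3 = 0.
Hence M_0 = 0, M_1 = -42/19, M_2 = 39/19, M_3 = 0.

2.0526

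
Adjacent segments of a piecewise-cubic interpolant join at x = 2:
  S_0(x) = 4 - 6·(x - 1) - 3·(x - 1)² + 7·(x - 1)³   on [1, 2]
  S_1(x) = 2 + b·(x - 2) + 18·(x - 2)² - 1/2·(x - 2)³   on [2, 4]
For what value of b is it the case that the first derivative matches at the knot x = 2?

9

S_0'(x) = -6 - 6·(x - 1) + 21·(x - 1)², so S_0'(2) = 9. On the right, S_1'(2) = b, so b = 9.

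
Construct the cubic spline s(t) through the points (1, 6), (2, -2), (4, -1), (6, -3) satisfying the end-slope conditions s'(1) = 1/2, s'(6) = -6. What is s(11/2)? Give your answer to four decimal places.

-0.6963

Let M_i = s''(x_i). Step sizes h_i = 1, 2, 2; slopes of the chords Δ_i = (y_(i+1) - y_i)/h_i = -8, 1/2, -1.
  1·M_0 + 6·M_1 + 2·M_2 = 6(Δ_1 - Δ_0) = 51
  2·M_1 + 8·M_2 + 2·M_3 = 6(Δ_2 - Δ_1) = -9
Clamped end conditions give two more equations: 2h_0·M_0 + h_0·M_1 = 6(Δ_0 - s'(1)) = -51 and h_2·M_2 + 2h_2·M_3 = 6(s'(6) - Δ_2) = -30.
Forward elimination and back-substitution give M_0 = -761/23, M_1 = 349/23, M_2 = -80/23, M_3 = -265/46.
On [4, 6], s(t) = -1 + 149/46·(t - 4) - 40/23·(t - 4)² - 35/184·(t - 4)³.
With (t - 4) = 3/2: s(11/2) = -1025/1472.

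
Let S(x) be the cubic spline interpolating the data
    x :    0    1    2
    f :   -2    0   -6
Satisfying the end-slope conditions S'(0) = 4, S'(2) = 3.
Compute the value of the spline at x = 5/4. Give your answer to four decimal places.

Let M_i = S''(x_i). Step sizes h_i = 1, 1; slopes of the chords Δ_i = (y_(i+1) - y_i)/h_i = 2, -6.
  1·M_0 + 4·M_1 + 1·M_2 = 6(Δ_1 - Δ_0) = -48
Clamped end conditions give two more equations: 2h_0·M_0 + h_0·M_1 = 6(Δ_0 - S'(0)) = -12 and h_1·M_1 + 2h_1·M_2 = 6(S'(2) - Δ_1) = 54.
Solving: M_0 = 11/2, M_1 = -23, M_2 = 77/2.
On [1, 2], S(x) = 0 - 19/4·(x - 1) - 23/2·(x - 1)² + 41/4·(x - 1)³.
With (x - 1) = 1/4: S(5/4) = -447/256.

-1.7461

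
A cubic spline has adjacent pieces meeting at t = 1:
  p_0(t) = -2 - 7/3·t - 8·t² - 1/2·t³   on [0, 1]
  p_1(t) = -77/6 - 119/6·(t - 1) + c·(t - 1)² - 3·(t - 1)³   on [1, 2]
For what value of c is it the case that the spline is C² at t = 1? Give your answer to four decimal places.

p_0''(t) = -16 - 3·t, so p_0''(1) = -19. On the right, p_1''(1) = 2c, so c = -19/2.

-9.5000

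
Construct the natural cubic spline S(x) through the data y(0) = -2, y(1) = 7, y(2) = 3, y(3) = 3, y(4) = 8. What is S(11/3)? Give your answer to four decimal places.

Put M_i = S'' at the i-th knot. Here h = (1, 1, 1, 1) and Δ = (9, -4, 0, 5), so the interior equations h_(i-1)·M_(i-1) + 2(h_(i-1)+h_i)·M_i + h_i·M_(i+1) = 6(Δ_i − Δ_(i-1)) read
  1·M_0 + 4·M_1 + 1·M_2 = 6(Δ_1 - Δ_0) = -78
  1·M_1 + 4·M_2 + 1·M_3 = 6(Δ_2 - Δ_1) = 24
  1·M_2 + 4·M_3 + 1·M_4 = 6(Δ_3 - Δ_2) = 30
Natural end conditions: M_0 = M_4 = 0.
Hence M_0 = 0, M_1 = -309/14, M_2 = 72/7, M_3 = 69/14, M_4 = 0.
On [3, 4], S(x) = 3 + 47/14·(x - 3) + 69/28·(x - 3)² - 23/28·(x - 3)³.
With (x - 3) = 2/3: S(11/3) = 1151/189.

6.0899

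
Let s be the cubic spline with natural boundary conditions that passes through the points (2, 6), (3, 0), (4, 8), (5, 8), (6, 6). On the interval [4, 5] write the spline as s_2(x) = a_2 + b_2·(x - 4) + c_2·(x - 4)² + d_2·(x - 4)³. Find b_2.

6

Let M_i = s''(x_i). Step sizes h_i = 1, 1, 1, 1; slopes of the chords Δ_i = (y_(i+1) - y_i)/h_i = -6, 8, 0, -2.
  1·M_0 + 4·M_1 + 1·M_2 = 6(Δ_1 - Δ_0) = 84
  1·M_1 + 4·M_2 + 1·M_3 = 6(Δ_2 - Δ_1) = -48
  1·M_2 + 4·M_3 + 1·M_4 = 6(Δ_3 - Δ_2) = -12
Natural end conditions: M_0 = M_4 = 0.
Solving: M_0 = 0, M_1 = 180/7, M_2 = -132/7, M_3 = 12/7, M_4 = 0.
On [4, 5], with s_2(x) = a_2 + b_2·(x - 4) + c_2·(x - 4)² + d_2·(x - 4)³: c_2 = M_2/2 = -66/7, d_2 = (M_3 - M_2)/(6h_2) = 24/7, b_2 = Δ_2 - h_2(2M_2 + M_3)/6 = 6.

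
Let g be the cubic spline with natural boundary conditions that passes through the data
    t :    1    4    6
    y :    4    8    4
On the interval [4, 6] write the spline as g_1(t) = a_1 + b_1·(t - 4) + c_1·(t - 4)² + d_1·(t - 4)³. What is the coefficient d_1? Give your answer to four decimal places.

With m_i denoting the second derivative at x_i, h_i = 3, 2, and Δ_i = (y_(i+1) − y_i)/h_i = 4/3, -2:
  3·m_0 + 10·m_1 + 2·m_2 = 6(Δ_1 - Δ_0) = -20
Natural end conditions: m_0 = m_2 = 0.
Hence m_0 = 0, m_1 = -2, m_2 = 0.
On [4, 6], with g_1(t) = a_1 + b_1·(t - 4) + c_1·(t - 4)² + d_1·(t - 4)³: c_1 = m_1/2 = -1, d_1 = (m_2 - m_1)/(6h_1) = 1/6, b_1 = Δ_1 - h_1(2m_1 + m_2)/6 = -2/3.

0.1667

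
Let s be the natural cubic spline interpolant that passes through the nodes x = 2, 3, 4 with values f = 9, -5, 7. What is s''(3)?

39

With M_i denoting the second derivative at x_i, h_i = 1, 1, and Δ_i = (y_(i+1) − y_i)/h_i = -14, 12:
  1·M_0 + 4·M_1 + 1·M_2 = 6(Δ_1 - Δ_0) = 156
Natural end conditions: M_0 = M_2 = 0.
Solving: M_0 = 0, M_1 = 39, M_2 = 0.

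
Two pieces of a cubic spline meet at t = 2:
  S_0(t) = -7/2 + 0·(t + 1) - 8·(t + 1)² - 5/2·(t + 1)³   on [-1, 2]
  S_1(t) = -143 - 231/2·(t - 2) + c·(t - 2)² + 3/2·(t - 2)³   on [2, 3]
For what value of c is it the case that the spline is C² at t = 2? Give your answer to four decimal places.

-30.5000

S_0''(t) = -16 - 15·(t + 1), so S_0''(2) = -61. On the right, S_1''(2) = 2c, so c = -61/2.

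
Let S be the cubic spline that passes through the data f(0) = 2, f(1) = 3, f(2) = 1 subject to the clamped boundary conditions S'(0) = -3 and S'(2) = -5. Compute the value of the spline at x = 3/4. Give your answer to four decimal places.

Write σ_i for S''(x_i). With h_i = 1, 1 and divided differences Δ_i = 1, -2, the continuity of S' gives the tridiagonal system
  1·σ_0 + 4·σ_1 + 1·σ_2 = 6(Δ_1 - Δ_0) = -18
Clamped end conditions give two more equations: 2h_0·σ_0 + h_0·σ_1 = 6(Δ_0 - S'(0)) = 24 and h_1·σ_1 + 2h_1·σ_2 = 6(S'(2) - Δ_1) = -18.
Hence σ_0 = 31/2, σ_1 = -7, σ_2 = -11/2.
On [0, 1], S(x) = 2 - 3·x + 31/4·x² - 15/4·x³.
With x = 3/4: S(3/4) = 647/256.

2.5273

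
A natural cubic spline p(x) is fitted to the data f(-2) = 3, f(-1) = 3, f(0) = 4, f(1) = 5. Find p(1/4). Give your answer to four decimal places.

4.2719

Write σ_i for p''(x_i). With h_i = 1, 1, 1 and divided differences Δ_i = 0, 1, 1, the continuity of p' gives the tridiagonal system
  1·σ_0 + 4·σ_1 + 1·σ_2 = 6(Δ_1 - Δ_0) = 6
  1·σ_1 + 4·σ_2 + 1·σ_3 = 6(Δ_2 - Δ_1) = 0
Natural end conditions: σ_0 = σ_3 = 0.
Solving: σ_0 = 0, σ_1 = 8/5, σ_2 = -2/5, σ_3 = 0.
On [0, 1], p(x) = 4 + 17/15·x - 1/5·x² + 1/15·x³.
With x = 1/4: p(1/4) = 1367/320.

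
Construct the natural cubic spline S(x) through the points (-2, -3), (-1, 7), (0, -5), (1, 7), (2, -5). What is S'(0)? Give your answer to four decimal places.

Put σ_i = S'' at the i-th knot. Here h = (1, 1, 1, 1) and Δ = (10, -12, 12, -12), so the interior equations h_(i-1)·σ_(i-1) + 2(h_(i-1)+h_i)·σ_i + h_i·σ_(i+1) = 6(Δ_i − Δ_(i-1)) read
  1·σ_0 + 4·σ_1 + 1·σ_2 = 6(Δ_1 - Δ_0) = -132
  1·σ_1 + 4·σ_2 + 1·σ_3 = 6(Δ_2 - Δ_1) = 144
  1·σ_2 + 4·σ_3 + 1·σ_4 = 6(Δ_3 - Δ_2) = -144
Natural end conditions: σ_0 = σ_4 = 0.
Solving the tridiagonal system: σ_0 = 0, σ_1 = -675/14, σ_2 = 426/7, σ_3 = -717/14, σ_4 = 0.
On [0, 1], S'(x) = b_2 + 2c_2·x + 3d_2·x² with b_2 = Δ_2 - h_2(2σ_2 + σ_3)/6 = 1/4, c_2 = σ_2/2 = 213/7, d_2 = (σ_3 - σ_2)/(6h_2) = -523/28. So S'(0) = 1/4.

0.2500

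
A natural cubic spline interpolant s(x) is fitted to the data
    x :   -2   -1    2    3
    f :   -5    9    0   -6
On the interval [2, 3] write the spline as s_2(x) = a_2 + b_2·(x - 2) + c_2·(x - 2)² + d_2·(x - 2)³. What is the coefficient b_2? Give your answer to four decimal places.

Put m_i = s'' at the i-th knot. Here h = (1, 3, 1) and Δ = (14, -3, -6), so the interior equations h_(i-1)·m_(i-1) + 2(h_(i-1)+h_i)·m_i + h_i·m_(i+1) = 6(Δ_i − Δ_(i-1)) read
  1·m_0 + 8·m_1 + 3·m_2 = 6(Δ_1 - Δ_0) = -102
  3·m_1 + 8·m_2 + 1·m_3 = 6(Δ_2 - Δ_1) = -18
Natural end conditions: m_0 = m_3 = 0.
Solving: m_0 = 0, m_1 = -762/55, m_2 = 162/55, m_3 = 0.
On [2, 3], with s_2(x) = a_2 + b_2·(x - 2) + c_2·(x - 2)² + d_2·(x - 2)³: c_2 = m_2/2 = 81/55, d_2 = (m_3 - m_2)/(6h_2) = -27/55, b_2 = Δ_2 - h_2(2m_2 + m_3)/6 = -384/55.

-6.9818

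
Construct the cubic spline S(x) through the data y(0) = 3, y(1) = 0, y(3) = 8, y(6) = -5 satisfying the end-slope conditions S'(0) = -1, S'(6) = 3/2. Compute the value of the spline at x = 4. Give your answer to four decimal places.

4.7173

Put M_i = S'' at the i-th knot. Here h = (1, 2, 3) and Δ = (-3, 4, -13/3), so the interior equations h_(i-1)·M_(i-1) + 2(h_(i-1)+h_i)·M_i + h_i·M_(i+1) = 6(Δ_i − Δ_(i-1)) read
  1·M_0 + 6·M_1 + 2·M_2 = 6(Δ_1 - Δ_0) = 42
  2·M_1 + 10·M_2 + 3·M_3 = 6(Δ_2 - Δ_1) = -50
Clamped end conditions give two more equations: 2h_0·M_0 + h_0·M_1 = 6(Δ_0 - S'(0)) = -12 and h_2·M_2 + 2h_2·M_3 = 6(S'(6) - Δ_2) = 35.
Solving: M_0 = -704/57, M_1 = 724/57, M_2 = -623/57, M_3 = 644/57.
On [3, 6], S(x) = 8 + 18/19·(x - 3) - 623/114·(x - 3)² + 1267/1026·(x - 3)³.
With (x - 3) = 1: S(4) = 2420/513.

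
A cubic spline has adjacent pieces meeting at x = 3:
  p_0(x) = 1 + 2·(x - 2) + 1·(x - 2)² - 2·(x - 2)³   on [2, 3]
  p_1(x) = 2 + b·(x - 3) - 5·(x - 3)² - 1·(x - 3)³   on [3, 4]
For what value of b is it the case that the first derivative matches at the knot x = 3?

p_0'(x) = 2 + 2·(x - 2) - 6·(x - 2)², so p_0'(3) = -2. On the right, p_1'(3) = b, so b = -2.

-2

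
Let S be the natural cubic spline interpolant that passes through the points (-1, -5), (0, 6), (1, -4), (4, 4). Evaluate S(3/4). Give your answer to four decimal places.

-0.8926

Write M_i for S''(x_i). With h_i = 1, 1, 3 and divided differences Δ_i = 11, -10, 8/3, the continuity of S' gives the tridiagonal system
  1·M_0 + 4·M_1 + 1·M_2 = 6(Δ_1 - Δ_0) = -126
  1·M_1 + 8·M_2 + 3·M_3 = 6(Δ_2 - Δ_1) = 76
Natural end conditions: M_0 = M_3 = 0.
Solving: M_0 = 0, M_1 = -1084/31, M_2 = 430/31, M_3 = 0.
On [0, 1], S(x) = 6 - 61/93·x - 542/31·x² + 757/93·x³.
With x = 3/4: S(3/4) = -1771/1984.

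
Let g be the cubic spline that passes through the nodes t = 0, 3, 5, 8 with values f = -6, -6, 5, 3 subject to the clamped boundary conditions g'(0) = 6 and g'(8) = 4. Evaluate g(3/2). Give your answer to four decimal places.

Let M_i = g''(x_i). Step sizes h_i = 3, 2, 3; slopes of the chords Δ_i = (y_(i+1) - y_i)/h_i = 0, 11/2, -2/3.
  3·M_0 + 10·M_1 + 2·M_2 = 6(Δ_1 - Δ_0) = 33
  2·M_1 + 10·M_2 + 3·M_3 = 6(Δ_2 - Δ_1) = -37
Clamped end conditions give two more equations: 2h_0·M_0 + h_0·M_1 = 6(Δ_0 - g'(0)) = -36 and h_2·M_2 + 2h_2·M_3 = 6(g'(8) - Δ_2) = 28.
Solving: M_0 = -129/13, M_1 = 102/13, M_2 = -102/13, M_3 = 335/39.
On [0, 3], g(t) = -6 + 6·t - 129/26·t² + 77/78·t³.
With t = 3/2: g(3/2) = -1005/208.

-4.8317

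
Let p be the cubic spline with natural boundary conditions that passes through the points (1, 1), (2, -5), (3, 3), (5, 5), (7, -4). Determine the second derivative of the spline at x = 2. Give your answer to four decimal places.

23.6071

Write M_i for p''(x_i). With h_i = 1, 1, 2, 2 and divided differences Δ_i = -6, 8, 1, -9/2, the continuity of p' gives the tridiagonal system
  1·M_0 + 4·M_1 + 1·M_2 = 6(Δ_1 - Δ_0) = 84
  1·M_1 + 6·M_2 + 2·M_3 = 6(Δ_2 - Δ_1) = -42
  2·M_2 + 8·M_3 + 2·M_4 = 6(Δ_3 - Δ_2) = -33
Natural end conditions: M_0 = M_4 = 0.
Hence M_0 = 0, M_1 = 661/28, M_2 = -73/7, M_3 = -85/56, M_4 = 0.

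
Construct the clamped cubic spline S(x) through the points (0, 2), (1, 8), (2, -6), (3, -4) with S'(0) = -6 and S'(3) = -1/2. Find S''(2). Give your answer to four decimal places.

Put σ_i = S'' at the i-th knot. Here h = (1, 1, 1) and Δ = (6, -14, 2), so the interior equations h_(i-1)·σ_(i-1) + 2(h_(i-1)+h_i)·σ_i + h_i·σ_(i+1) = 6(Δ_i − Δ_(i-1)) read
  1·σ_0 + 4·σ_1 + 1·σ_2 = 6(Δ_1 - Δ_0) = -120
  1·σ_1 + 4·σ_2 + 1·σ_3 = 6(Δ_2 - Δ_1) = 96
Clamped end conditions give two more equations: 2h_0·σ_0 + h_0·σ_1 = 6(Δ_0 - S'(0)) = 72 and h_2·σ_2 + 2h_2·σ_3 = 6(S'(3) - Δ_2) = -15.
Solving: σ_0 = 973/15, σ_1 = -866/15, σ_2 = 691/15, σ_3 = -458/15.

46.0667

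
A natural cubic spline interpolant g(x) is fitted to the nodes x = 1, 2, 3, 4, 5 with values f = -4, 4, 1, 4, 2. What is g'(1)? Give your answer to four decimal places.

Write M_i for g''(x_i). With h_i = 1, 1, 1, 1 and divided differences Δ_i = 8, -3, 3, -2, the continuity of g' gives the tridiagonal system
  1·M_0 + 4·M_1 + 1·M_2 = 6(Δ_1 - Δ_0) = -66
  1·M_1 + 4·M_2 + 1·M_3 = 6(Δ_2 - Δ_1) = 36
  1·M_2 + 4·M_3 + 1·M_4 = 6(Δ_3 - Δ_2) = -30
Natural end conditions: M_0 = M_4 = 0.
Solving the tridiagonal system: M_0 = 0, M_1 = -291/14, M_2 = 120/7, M_3 = -165/14, M_4 = 0.
On [1, 2], g'(x) = b_0 + 2c_0·(x - 1) + 3d_0·(x - 1)² with b_0 = Δ_0 - h_0(2M_0 + M_1)/6 = 321/28, c_0 = M_0/2 = 0, d_0 = (M_1 - M_0)/(6h_0) = -97/28. So g'(1) = 321/28.

11.4643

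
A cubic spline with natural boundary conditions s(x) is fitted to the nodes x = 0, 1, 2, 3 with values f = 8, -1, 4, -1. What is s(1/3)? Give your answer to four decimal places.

With σ_i denoting the second derivative at x_i, h_i = 1, 1, 1, and Δ_i = (y_(i+1) − y_i)/h_i = -9, 5, -5:
  1·σ_0 + 4·σ_1 + 1·σ_2 = 6(Δ_1 - Δ_0) = 84
  1·σ_1 + 4·σ_2 + 1·σ_3 = 6(Δ_2 - Δ_1) = -60
Natural end conditions: σ_0 = σ_3 = 0.
Solving the tridiagonal system: σ_0 = 0, σ_1 = 132/5, σ_2 = -108/5, σ_3 = 0.
On [0, 1], s(x) = 8 - 67/5·x + 0·x² + 22/5·x³.
With x = 1/3: s(1/3) = 499/135.

3.6963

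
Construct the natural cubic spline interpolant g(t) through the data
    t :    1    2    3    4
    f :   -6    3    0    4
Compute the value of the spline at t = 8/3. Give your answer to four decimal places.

1.0988

Put M_i = g'' at the i-th knot. Here h = (1, 1, 1) and Δ = (9, -3, 4), so the interior equations h_(i-1)·M_(i-1) + 2(h_(i-1)+h_i)·M_i + h_i·M_(i+1) = 6(Δ_i − Δ_(i-1)) read
  1·M_0 + 4·M_1 + 1·M_2 = 6(Δ_1 - Δ_0) = -72
  1·M_1 + 4·M_2 + 1·M_3 = 6(Δ_2 - Δ_1) = 42
Natural end conditions: M_0 = M_3 = 0.
Hence M_0 = 0, M_1 = -22, M_2 = 16, M_3 = 0.
On [2, 3], g(t) = 3 + 5/3·(t - 2) - 11·(t - 2)² + 19/3·(t - 2)³.
With (t - 2) = 2/3: g(8/3) = 89/81.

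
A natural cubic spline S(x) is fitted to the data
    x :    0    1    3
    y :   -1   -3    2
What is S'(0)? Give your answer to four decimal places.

-2.7500

Put M_i = S'' at the i-th knot. Here h = (1, 2) and Δ = (-2, 5/2), so the interior equations h_(i-1)·M_(i-1) + 2(h_(i-1)+h_i)·M_i + h_i·M_(i+1) = 6(Δ_i − Δ_(i-1)) read
  1·M_0 + 6·M_1 + 2·M_2 = 6(Δ_1 - Δ_0) = 27
Natural end conditions: M_0 = M_2 = 0.
Solving: M_0 = 0, M_1 = 9/2, M_2 = 0.
On [0, 1], S'(x) = b_0 + 2c_0·x + 3d_0·x² with b_0 = Δ_0 - h_0(2M_0 + M_1)/6 = -11/4, c_0 = M_0/2 = 0, d_0 = (M_1 - M_0)/(6h_0) = 3/4. So S'(0) = -11/4.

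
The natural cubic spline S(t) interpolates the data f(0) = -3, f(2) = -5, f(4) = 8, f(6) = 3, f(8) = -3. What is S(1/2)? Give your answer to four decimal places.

-4.7388

Write M_i for S''(x_i). With h_i = 2, 2, 2, 2 and divided differences Δ_i = -1, 13/2, -5/2, -3, the continuity of S' gives the tridiagonal system
  2·M_0 + 8·M_1 + 2·M_2 = 6(Δ_1 - Δ_0) = 45
  2·M_1 + 8·M_2 + 2·M_3 = 6(Δ_2 - Δ_1) = -54
  2·M_2 + 8·M_3 + 2·M_4 = 6(Δ_3 - Δ_2) = -3
Natural end conditions: M_0 = M_4 = 0.
Solving the tridiagonal system: M_0 = 0, M_1 = 111/14, M_2 = -129/14, M_3 = 27/14, M_4 = 0.
On [0, 2], S(t) = -3 - 51/14·t + 0·t² + 37/56·t³.
With t = 1/2: S(1/2) = -2123/448.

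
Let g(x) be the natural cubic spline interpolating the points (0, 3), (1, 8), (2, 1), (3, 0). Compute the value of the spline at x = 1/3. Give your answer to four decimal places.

5.7333

Put σ_i = g'' at the i-th knot. Here h = (1, 1, 1) and Δ = (5, -7, -1), so the interior equations h_(i-1)·σ_(i-1) + 2(h_(i-1)+h_i)·σ_i + h_i·σ_(i+1) = 6(Δ_i − Δ_(i-1)) read
  1·σ_0 + 4·σ_1 + 1·σ_2 = 6(Δ_1 - Δ_0) = -72
  1·σ_1 + 4·σ_2 + 1·σ_3 = 6(Δ_2 - Δ_1) = 36
Natural end conditions: σ_0 = σ_3 = 0.
Forward elimination and back-substitution give σ_0 = 0, σ_1 = -108/5, σ_2 = 72/5, σ_3 = 0.
On [0, 1], g(x) = 3 + 43/5·x + 0·x² - 18/5·x³.
With x = 1/3: g(1/3) = 86/15.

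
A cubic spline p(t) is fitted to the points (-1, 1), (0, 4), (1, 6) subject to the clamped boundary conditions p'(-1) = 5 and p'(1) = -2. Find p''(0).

4

Let σ_i = p''(x_i). Step sizes h_i = 1, 1; slopes of the chords Δ_i = (y_(i+1) - y_i)/h_i = 3, 2.
  1·σ_0 + 4·σ_1 + 1·σ_2 = 6(Δ_1 - Δ_0) = -6
Clamped end conditions give two more equations: 2h_0·σ_0 + h_0·σ_1 = 6(Δ_0 - p'(-1)) = -12 and h_1·σ_1 + 2h_1·σ_2 = 6(p'(1) - Δ_1) = -24.
Hence σ_0 = -8, σ_1 = 4, σ_2 = -14.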